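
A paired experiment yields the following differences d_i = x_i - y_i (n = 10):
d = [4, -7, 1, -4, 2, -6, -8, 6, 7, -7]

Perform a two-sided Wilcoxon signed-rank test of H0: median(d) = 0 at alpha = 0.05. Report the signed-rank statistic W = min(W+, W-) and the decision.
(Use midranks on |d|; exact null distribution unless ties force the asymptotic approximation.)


Step 1: Drop any zero differences (none here) and take |d_i|.
|d| = [4, 7, 1, 4, 2, 6, 8, 6, 7, 7]
Step 2: Midrank |d_i| (ties get averaged ranks).
ranks: |4|->3.5, |7|->8, |1|->1, |4|->3.5, |2|->2, |6|->5.5, |8|->10, |6|->5.5, |7|->8, |7|->8
Step 3: Attach original signs; sum ranks with positive sign and with negative sign.
W+ = 3.5 + 1 + 2 + 5.5 + 8 = 20
W- = 8 + 3.5 + 5.5 + 10 + 8 = 35
(Check: W+ + W- = 55 should equal n(n+1)/2 = 55.)
Step 4: Test statistic W = min(W+, W-) = 20.
Step 5: Ties in |d|, so use the tie-corrected normal approximation.
        E[W] = n(n+1)/4 = 10*11/4 = 27.5.
        Tie groups: |d|=4 (t=2), |d|=6 (t=2), |d|=7 (t=3); sum(t^3 - t) = 36.
        Var[W] = n(n+1)(2n+1)/24 - sum(t^3-t)/48 = 2310/24 - 36/48 = 95.5.
        z = (W - E[W]) / sqrt(Var[W]) = (20 - 27.5) / 9.7724 = -0.7675.
        Two-sided p = 2*Phi(z) = 0.442804.
Step 6: alpha = 0.05. fail to reject H0.

W+ = 20, W- = 35, W = min = 20, p = 0.442804, fail to reject H0.


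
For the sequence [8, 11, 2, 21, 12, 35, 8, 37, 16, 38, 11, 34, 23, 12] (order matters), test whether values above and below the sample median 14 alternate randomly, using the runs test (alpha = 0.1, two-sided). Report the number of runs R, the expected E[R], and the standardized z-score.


Step 1: Compute median = 14; label A = above, B = below.
Labels in order: BBBABABAAABAAB  (n_A = 7, n_B = 7)
Step 2: Count runs R = 9.
Step 3: Under H0 (random ordering), E[R] = 2*n_A*n_B/(n_A+n_B) + 1 = 2*7*7/14 + 1 = 8.0000.
        Var[R] = 2*n_A*n_B*(2*n_A*n_B - n_A - n_B) / ((n_A+n_B)^2 * (n_A+n_B-1)) = 8232/2548 = 3.2308.
        SD[R] = 1.7974.
Step 4: Continuity-corrected z = (R - 0.5 - E[R]) / SD[R] = (9 - 0.5 - 8.0000) / 1.7974 = 0.2782.
Step 5: Two-sided p-value via normal approximation = 2*(1 - Phi(|z|)) = 0.780879.
Step 6: alpha = 0.1. fail to reject H0.

R = 9, z = 0.2782, p = 0.780879, fail to reject H0.


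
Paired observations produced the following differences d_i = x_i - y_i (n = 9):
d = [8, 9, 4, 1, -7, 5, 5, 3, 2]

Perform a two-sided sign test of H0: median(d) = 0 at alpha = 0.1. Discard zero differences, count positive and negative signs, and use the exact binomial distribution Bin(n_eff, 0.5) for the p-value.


Step 1: Discard zero differences. Original n = 9; n_eff = number of nonzero differences = 9.
Nonzero differences (with sign): +8, +9, +4, +1, -7, +5, +5, +3, +2
Step 2: Count signs: positive = 8, negative = 1.
Step 3: Under H0: P(positive) = 0.5, so the number of positives S ~ Bin(9, 0.5).
Step 4: Two-sided exact p-value = sum of Bin(9,0.5) probabilities at or below the observed probability = 0.039062.
Step 5: alpha = 0.1. reject H0.

n_eff = 9, pos = 8, neg = 1, p = 0.039062, reject H0.


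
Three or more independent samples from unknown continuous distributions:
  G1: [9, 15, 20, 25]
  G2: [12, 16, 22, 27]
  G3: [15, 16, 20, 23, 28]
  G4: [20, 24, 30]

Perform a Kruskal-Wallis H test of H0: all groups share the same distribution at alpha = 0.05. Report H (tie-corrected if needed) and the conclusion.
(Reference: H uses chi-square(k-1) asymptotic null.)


Step 1: Combine all N = 16 observations and assign midranks.
sorted (value, group, rank): (9,G1,1), (12,G2,2), (15,G1,3.5), (15,G3,3.5), (16,G2,5.5), (16,G3,5.5), (20,G1,8), (20,G3,8), (20,G4,8), (22,G2,10), (23,G3,11), (24,G4,12), (25,G1,13), (27,G2,14), (28,G3,15), (30,G4,16)
Step 2: Sum ranks within each group.
R_1 = 25.5 (n_1 = 4)
R_2 = 31.5 (n_2 = 4)
R_3 = 43 (n_3 = 5)
R_4 = 36 (n_4 = 3)
Step 3: H = 12/(N(N+1)) * sum(R_i^2/n_i) - 3(N+1)
     = 12/(16*17) * (25.5^2/4 + 31.5^2/4 + 43^2/5 + 36^2/3) - 3*17
     = 0.044118 * 1212.42 - 51
     = 2.489338.
Step 4: Ties present; correction factor C = 1 - 36/(16^3 - 16) = 0.991176. Corrected H = 2.489338 / 0.991176 = 2.511499.
Step 5: Under H0, H ~ chi^2(3); p-value = 0.473217.
Step 6: alpha = 0.05. fail to reject H0.

H = 2.5115, df = 3, p = 0.473217, fail to reject H0.


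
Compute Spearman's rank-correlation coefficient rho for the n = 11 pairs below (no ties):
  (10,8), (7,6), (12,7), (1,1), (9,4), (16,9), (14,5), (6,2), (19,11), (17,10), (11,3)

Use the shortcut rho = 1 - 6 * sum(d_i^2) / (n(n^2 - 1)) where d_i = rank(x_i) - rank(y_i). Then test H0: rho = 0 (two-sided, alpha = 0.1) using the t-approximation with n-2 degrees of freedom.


Step 1: Rank x and y separately (midranks; no ties here).
rank(x): 10->5, 7->3, 12->7, 1->1, 9->4, 16->9, 14->8, 6->2, 19->11, 17->10, 11->6
rank(y): 8->8, 6->6, 7->7, 1->1, 4->4, 9->9, 5->5, 2->2, 11->11, 10->10, 3->3
Step 2: d_i = R_x(i) - R_y(i); compute d_i^2.
  (5-8)^2=9, (3-6)^2=9, (7-7)^2=0, (1-1)^2=0, (4-4)^2=0, (9-9)^2=0, (8-5)^2=9, (2-2)^2=0, (11-11)^2=0, (10-10)^2=0, (6-3)^2=9
sum(d^2) = 36.
Step 3: rho = 1 - 6*36 / (11*(11^2 - 1)) = 1 - 216/1320 = 0.836364.
Step 4: Under H0, t = rho * sqrt((n-2)/(1-rho^2)) = 4.5772 ~ t(9).
Step 5: Two-sided p-value from the t-distribution with 9 df = 0.001333.
Step 6: alpha = 0.1. reject H0.

rho = 0.8364, p = 0.001333, reject H0 at alpha = 0.1.


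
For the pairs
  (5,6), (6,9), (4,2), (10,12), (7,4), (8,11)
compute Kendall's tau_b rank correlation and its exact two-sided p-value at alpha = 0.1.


Step 1: Enumerate the 15 unordered pairs (i,j) with i<j and classify each by sign(x_j-x_i) * sign(y_j-y_i).
  (1,2):dx=+1,dy=+3->C; (1,3):dx=-1,dy=-4->C; (1,4):dx=+5,dy=+6->C; (1,5):dx=+2,dy=-2->D
  (1,6):dx=+3,dy=+5->C; (2,3):dx=-2,dy=-7->C; (2,4):dx=+4,dy=+3->C; (2,5):dx=+1,dy=-5->D
  (2,6):dx=+2,dy=+2->C; (3,4):dx=+6,dy=+10->C; (3,5):dx=+3,dy=+2->C; (3,6):dx=+4,dy=+9->C
  (4,5):dx=-3,dy=-8->C; (4,6):dx=-2,dy=-1->C; (5,6):dx=+1,dy=+7->C
Step 2: C = 13, D = 2, total pairs = 15.
Step 3: tau = (C - D)/(n(n-1)/2) = (13 - 2)/15 = 0.733333.
Step 4: Exact two-sided p-value (enumerate n! = 720 permutations of y under H0): p = 0.055556.
Step 5: alpha = 0.1. reject H0.

tau_b = 0.7333 (C=13, D=2), p = 0.055556, reject H0.


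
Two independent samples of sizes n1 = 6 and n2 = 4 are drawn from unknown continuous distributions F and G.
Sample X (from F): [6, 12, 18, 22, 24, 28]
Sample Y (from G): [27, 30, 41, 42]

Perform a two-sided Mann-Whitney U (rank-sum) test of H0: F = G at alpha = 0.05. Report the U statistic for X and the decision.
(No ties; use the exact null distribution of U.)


Step 1: Combine and sort all 10 observations; assign midranks.
sorted (value, group): (6,X), (12,X), (18,X), (22,X), (24,X), (27,Y), (28,X), (30,Y), (41,Y), (42,Y)
ranks: 6->1, 12->2, 18->3, 22->4, 24->5, 27->6, 28->7, 30->8, 41->9, 42->10
Step 2: Rank sum for X: R1 = 1 + 2 + 3 + 4 + 5 + 7 = 22.
Step 3: U_X = R1 - n1(n1+1)/2 = 22 - 6*7/2 = 22 - 21 = 1.
       U_Y = n1*n2 - U_X = 24 - 1 = 23.
Step 4: No ties, so the exact null distribution of U (based on enumerating the C(10,6) = 210 equally likely rank assignments) gives the two-sided p-value.
Step 5: p-value = 0.019048; compare to alpha = 0.05. reject H0.

U_X = 1, p = 0.019048, reject H0 at alpha = 0.05.


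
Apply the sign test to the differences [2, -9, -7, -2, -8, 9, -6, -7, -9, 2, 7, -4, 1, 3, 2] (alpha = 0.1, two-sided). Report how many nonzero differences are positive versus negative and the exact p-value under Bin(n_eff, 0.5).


Step 1: Discard zero differences. Original n = 15; n_eff = number of nonzero differences = 15.
Nonzero differences (with sign): +2, -9, -7, -2, -8, +9, -6, -7, -9, +2, +7, -4, +1, +3, +2
Step 2: Count signs: positive = 7, negative = 8.
Step 3: Under H0: P(positive) = 0.5, so the number of positives S ~ Bin(15, 0.5).
Step 4: Two-sided exact p-value = sum of Bin(15,0.5) probabilities at or below the observed probability = 1.000000.
Step 5: alpha = 0.1. fail to reject H0.

n_eff = 15, pos = 7, neg = 8, p = 1.000000, fail to reject H0.


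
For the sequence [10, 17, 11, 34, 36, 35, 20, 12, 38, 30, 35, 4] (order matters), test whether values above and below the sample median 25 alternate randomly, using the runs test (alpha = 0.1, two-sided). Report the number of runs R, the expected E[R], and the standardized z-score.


Step 1: Compute median = 25; label A = above, B = below.
Labels in order: BBBAAABBAAAB  (n_A = 6, n_B = 6)
Step 2: Count runs R = 5.
Step 3: Under H0 (random ordering), E[R] = 2*n_A*n_B/(n_A+n_B) + 1 = 2*6*6/12 + 1 = 7.0000.
        Var[R] = 2*n_A*n_B*(2*n_A*n_B - n_A - n_B) / ((n_A+n_B)^2 * (n_A+n_B-1)) = 4320/1584 = 2.7273.
        SD[R] = 1.6514.
Step 4: Continuity-corrected z = (R + 0.5 - E[R]) / SD[R] = (5 + 0.5 - 7.0000) / 1.6514 = -0.9083.
Step 5: Two-sided p-value via normal approximation = 2*(1 - Phi(|z|)) = 0.363722.
Step 6: alpha = 0.1. fail to reject H0.

R = 5, z = -0.9083, p = 0.363722, fail to reject H0.


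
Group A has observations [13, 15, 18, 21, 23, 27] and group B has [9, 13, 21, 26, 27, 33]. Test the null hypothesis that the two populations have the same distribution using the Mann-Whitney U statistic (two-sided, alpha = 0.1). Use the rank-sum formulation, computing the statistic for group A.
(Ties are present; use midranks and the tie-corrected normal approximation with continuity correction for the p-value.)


Step 1: Combine and sort all 12 observations; assign midranks.
sorted (value, group): (9,Y), (13,X), (13,Y), (15,X), (18,X), (21,X), (21,Y), (23,X), (26,Y), (27,X), (27,Y), (33,Y)
ranks: 9->1, 13->2.5, 13->2.5, 15->4, 18->5, 21->6.5, 21->6.5, 23->8, 26->9, 27->10.5, 27->10.5, 33->12
Step 2: Rank sum for X: R1 = 2.5 + 4 + 5 + 6.5 + 8 + 10.5 = 36.5.
Step 3: U_X = R1 - n1(n1+1)/2 = 36.5 - 6*7/2 = 36.5 - 21 = 15.5.
       U_Y = n1*n2 - U_X = 36 - 15.5 = 20.5.
Step 4: Ties are present, so use the tie-corrected normal approximation (with continuity correction) for the p-value.
Step 5: p-value = 0.747491; compare to alpha = 0.1. fail to reject H0.

U_X = 15.5, p = 0.747491, fail to reject H0 at alpha = 0.1.


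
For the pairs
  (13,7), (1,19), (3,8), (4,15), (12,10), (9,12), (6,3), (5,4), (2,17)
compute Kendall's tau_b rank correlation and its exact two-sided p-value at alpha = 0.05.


Step 1: Enumerate the 36 unordered pairs (i,j) with i<j and classify each by sign(x_j-x_i) * sign(y_j-y_i).
  (1,2):dx=-12,dy=+12->D; (1,3):dx=-10,dy=+1->D; (1,4):dx=-9,dy=+8->D; (1,5):dx=-1,dy=+3->D
  (1,6):dx=-4,dy=+5->D; (1,7):dx=-7,dy=-4->C; (1,8):dx=-8,dy=-3->C; (1,9):dx=-11,dy=+10->D
  (2,3):dx=+2,dy=-11->D; (2,4):dx=+3,dy=-4->D; (2,5):dx=+11,dy=-9->D; (2,6):dx=+8,dy=-7->D
  (2,7):dx=+5,dy=-16->D; (2,8):dx=+4,dy=-15->D; (2,9):dx=+1,dy=-2->D; (3,4):dx=+1,dy=+7->C
  (3,5):dx=+9,dy=+2->C; (3,6):dx=+6,dy=+4->C; (3,7):dx=+3,dy=-5->D; (3,8):dx=+2,dy=-4->D
  (3,9):dx=-1,dy=+9->D; (4,5):dx=+8,dy=-5->D; (4,6):dx=+5,dy=-3->D; (4,7):dx=+2,dy=-12->D
  (4,8):dx=+1,dy=-11->D; (4,9):dx=-2,dy=+2->D; (5,6):dx=-3,dy=+2->D; (5,7):dx=-6,dy=-7->C
  (5,8):dx=-7,dy=-6->C; (5,9):dx=-10,dy=+7->D; (6,7):dx=-3,dy=-9->C; (6,8):dx=-4,dy=-8->C
  (6,9):dx=-7,dy=+5->D; (7,8):dx=-1,dy=+1->D; (7,9):dx=-4,dy=+14->D; (8,9):dx=-3,dy=+13->D
Step 2: C = 9, D = 27, total pairs = 36.
Step 3: tau = (C - D)/(n(n-1)/2) = (9 - 27)/36 = -0.500000.
Step 4: Exact two-sided p-value (enumerate n! = 362880 permutations of y under H0): p = 0.075176.
Step 5: alpha = 0.05. fail to reject H0.

tau_b = -0.5000 (C=9, D=27), p = 0.075176, fail to reject H0.


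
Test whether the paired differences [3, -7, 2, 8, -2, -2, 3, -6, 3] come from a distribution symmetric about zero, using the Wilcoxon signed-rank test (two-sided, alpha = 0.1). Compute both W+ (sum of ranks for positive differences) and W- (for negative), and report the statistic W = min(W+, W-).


Step 1: Drop any zero differences (none here) and take |d_i|.
|d| = [3, 7, 2, 8, 2, 2, 3, 6, 3]
Step 2: Midrank |d_i| (ties get averaged ranks).
ranks: |3|->5, |7|->8, |2|->2, |8|->9, |2|->2, |2|->2, |3|->5, |6|->7, |3|->5
Step 3: Attach original signs; sum ranks with positive sign and with negative sign.
W+ = 5 + 2 + 9 + 5 + 5 = 26
W- = 8 + 2 + 2 + 7 = 19
(Check: W+ + W- = 45 should equal n(n+1)/2 = 45.)
Step 4: Test statistic W = min(W+, W-) = 19.
Step 5: Ties in |d|, so use the tie-corrected normal approximation.
        E[W] = n(n+1)/4 = 9*10/4 = 22.5.
        Tie groups: |d|=2 (t=3), |d|=3 (t=3); sum(t^3 - t) = 48.
        Var[W] = n(n+1)(2n+1)/24 - sum(t^3-t)/48 = 1710/24 - 48/48 = 70.25.
        z = (W - E[W]) / sqrt(Var[W]) = (19 - 22.5) / 8.3815 = -0.4176.
        Two-sided p = 2*Phi(z) = 0.676251.
Step 6: alpha = 0.1. fail to reject H0.

W+ = 26, W- = 19, W = min = 19, p = 0.676251, fail to reject H0.


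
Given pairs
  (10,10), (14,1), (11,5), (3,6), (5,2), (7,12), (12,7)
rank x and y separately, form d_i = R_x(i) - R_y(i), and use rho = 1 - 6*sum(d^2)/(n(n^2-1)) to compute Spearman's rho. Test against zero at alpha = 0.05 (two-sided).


Step 1: Rank x and y separately (midranks; no ties here).
rank(x): 10->4, 14->7, 11->5, 3->1, 5->2, 7->3, 12->6
rank(y): 10->6, 1->1, 5->3, 6->4, 2->2, 12->7, 7->5
Step 2: d_i = R_x(i) - R_y(i); compute d_i^2.
  (4-6)^2=4, (7-1)^2=36, (5-3)^2=4, (1-4)^2=9, (2-2)^2=0, (3-7)^2=16, (6-5)^2=1
sum(d^2) = 70.
Step 3: rho = 1 - 6*70 / (7*(7^2 - 1)) = 1 - 420/336 = -0.250000.
Step 4: Under H0, t = rho * sqrt((n-2)/(1-rho^2)) = -0.5774 ~ t(5).
Step 5: Two-sided p-value from the t-distribution with 5 df = 0.588724.
Step 6: alpha = 0.05. fail to reject H0.

rho = -0.2500, p = 0.588724, fail to reject H0 at alpha = 0.05.


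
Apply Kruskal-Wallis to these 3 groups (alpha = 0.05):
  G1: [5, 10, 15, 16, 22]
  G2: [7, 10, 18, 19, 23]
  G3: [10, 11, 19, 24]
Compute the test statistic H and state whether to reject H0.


Step 1: Combine all N = 14 observations and assign midranks.
sorted (value, group, rank): (5,G1,1), (7,G2,2), (10,G1,4), (10,G2,4), (10,G3,4), (11,G3,6), (15,G1,7), (16,G1,8), (18,G2,9), (19,G2,10.5), (19,G3,10.5), (22,G1,12), (23,G2,13), (24,G3,14)
Step 2: Sum ranks within each group.
R_1 = 32 (n_1 = 5)
R_2 = 38.5 (n_2 = 5)
R_3 = 34.5 (n_3 = 4)
Step 3: H = 12/(N(N+1)) * sum(R_i^2/n_i) - 3(N+1)
     = 12/(14*15) * (32^2/5 + 38.5^2/5 + 34.5^2/4) - 3*15
     = 0.057143 * 798.812 - 45
     = 0.646429.
Step 4: Ties present; correction factor C = 1 - 30/(14^3 - 14) = 0.989011. Corrected H = 0.646429 / 0.989011 = 0.653611.
Step 5: Under H0, H ~ chi^2(2); p-value = 0.721224.
Step 6: alpha = 0.05. fail to reject H0.

H = 0.6536, df = 2, p = 0.721224, fail to reject H0.


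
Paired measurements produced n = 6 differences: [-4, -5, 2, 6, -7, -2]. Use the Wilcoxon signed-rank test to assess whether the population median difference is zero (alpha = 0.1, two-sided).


Step 1: Drop any zero differences (none here) and take |d_i|.
|d| = [4, 5, 2, 6, 7, 2]
Step 2: Midrank |d_i| (ties get averaged ranks).
ranks: |4|->3, |5|->4, |2|->1.5, |6|->5, |7|->6, |2|->1.5
Step 3: Attach original signs; sum ranks with positive sign and with negative sign.
W+ = 1.5 + 5 = 6.5
W- = 3 + 4 + 6 + 1.5 = 14.5
(Check: W+ + W- = 21 should equal n(n+1)/2 = 21.)
Step 4: Test statistic W = min(W+, W-) = 6.5.
Step 5: Ties in |d|, so use the tie-corrected normal approximation.
        E[W] = n(n+1)/4 = 6*7/4 = 10.5.
        Tie groups: |d|=2 (t=2); sum(t^3 - t) = 6.
        Var[W] = n(n+1)(2n+1)/24 - sum(t^3-t)/48 = 546/24 - 6/48 = 22.625.
        z = (W - E[W]) / sqrt(Var[W]) = (6.5 - 10.5) / 4.7566 = -0.8409.
        Two-sided p = 2*Phi(z) = 0.400381.
Step 6: alpha = 0.1. fail to reject H0.

W+ = 6.5, W- = 14.5, W = min = 6.5, p = 0.400381, fail to reject H0.


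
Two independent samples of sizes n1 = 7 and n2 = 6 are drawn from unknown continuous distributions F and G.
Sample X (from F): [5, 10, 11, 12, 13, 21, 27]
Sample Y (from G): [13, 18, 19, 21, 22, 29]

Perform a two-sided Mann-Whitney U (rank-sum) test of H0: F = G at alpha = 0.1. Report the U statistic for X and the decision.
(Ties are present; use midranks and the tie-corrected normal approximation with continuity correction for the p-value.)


Step 1: Combine and sort all 13 observations; assign midranks.
sorted (value, group): (5,X), (10,X), (11,X), (12,X), (13,X), (13,Y), (18,Y), (19,Y), (21,X), (21,Y), (22,Y), (27,X), (29,Y)
ranks: 5->1, 10->2, 11->3, 12->4, 13->5.5, 13->5.5, 18->7, 19->8, 21->9.5, 21->9.5, 22->11, 27->12, 29->13
Step 2: Rank sum for X: R1 = 1 + 2 + 3 + 4 + 5.5 + 9.5 + 12 = 37.
Step 3: U_X = R1 - n1(n1+1)/2 = 37 - 7*8/2 = 37 - 28 = 9.
       U_Y = n1*n2 - U_X = 42 - 9 = 33.
Step 4: Ties are present, so use the tie-corrected normal approximation (with continuity correction) for the p-value.
Step 5: p-value = 0.099478; compare to alpha = 0.1. reject H0.

U_X = 9, p = 0.099478, reject H0 at alpha = 0.1.


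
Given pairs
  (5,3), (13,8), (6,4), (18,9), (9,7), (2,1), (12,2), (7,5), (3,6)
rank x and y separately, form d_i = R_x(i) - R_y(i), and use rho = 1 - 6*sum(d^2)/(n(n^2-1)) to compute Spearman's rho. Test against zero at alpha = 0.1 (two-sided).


Step 1: Rank x and y separately (midranks; no ties here).
rank(x): 5->3, 13->8, 6->4, 18->9, 9->6, 2->1, 12->7, 7->5, 3->2
rank(y): 3->3, 8->8, 4->4, 9->9, 7->7, 1->1, 2->2, 5->5, 6->6
Step 2: d_i = R_x(i) - R_y(i); compute d_i^2.
  (3-3)^2=0, (8-8)^2=0, (4-4)^2=0, (9-9)^2=0, (6-7)^2=1, (1-1)^2=0, (7-2)^2=25, (5-5)^2=0, (2-6)^2=16
sum(d^2) = 42.
Step 3: rho = 1 - 6*42 / (9*(9^2 - 1)) = 1 - 252/720 = 0.650000.
Step 4: Under H0, t = rho * sqrt((n-2)/(1-rho^2)) = 2.2630 ~ t(7).
Step 5: Two-sided p-value from the t-distribution with 7 df = 0.058073.
Step 6: alpha = 0.1. reject H0.

rho = 0.6500, p = 0.058073, reject H0 at alpha = 0.1.


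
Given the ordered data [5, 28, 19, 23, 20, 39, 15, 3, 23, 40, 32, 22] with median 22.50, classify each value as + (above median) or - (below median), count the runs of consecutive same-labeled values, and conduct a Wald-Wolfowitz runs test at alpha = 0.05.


Step 1: Compute median = 22.50; label A = above, B = below.
Labels in order: BABABABBAAAB  (n_A = 6, n_B = 6)
Step 2: Count runs R = 9.
Step 3: Under H0 (random ordering), E[R] = 2*n_A*n_B/(n_A+n_B) + 1 = 2*6*6/12 + 1 = 7.0000.
        Var[R] = 2*n_A*n_B*(2*n_A*n_B - n_A - n_B) / ((n_A+n_B)^2 * (n_A+n_B-1)) = 4320/1584 = 2.7273.
        SD[R] = 1.6514.
Step 4: Continuity-corrected z = (R - 0.5 - E[R]) / SD[R] = (9 - 0.5 - 7.0000) / 1.6514 = 0.9083.
Step 5: Two-sided p-value via normal approximation = 2*(1 - Phi(|z|)) = 0.363722.
Step 6: alpha = 0.05. fail to reject H0.

R = 9, z = 0.9083, p = 0.363722, fail to reject H0.


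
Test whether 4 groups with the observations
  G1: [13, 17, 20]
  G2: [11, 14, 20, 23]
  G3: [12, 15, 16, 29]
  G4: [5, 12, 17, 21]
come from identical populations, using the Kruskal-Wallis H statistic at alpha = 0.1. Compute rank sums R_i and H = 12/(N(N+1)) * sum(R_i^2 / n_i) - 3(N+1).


Step 1: Combine all N = 15 observations and assign midranks.
sorted (value, group, rank): (5,G4,1), (11,G2,2), (12,G3,3.5), (12,G4,3.5), (13,G1,5), (14,G2,6), (15,G3,7), (16,G3,8), (17,G1,9.5), (17,G4,9.5), (20,G1,11.5), (20,G2,11.5), (21,G4,13), (23,G2,14), (29,G3,15)
Step 2: Sum ranks within each group.
R_1 = 26 (n_1 = 3)
R_2 = 33.5 (n_2 = 4)
R_3 = 33.5 (n_3 = 4)
R_4 = 27 (n_4 = 4)
Step 3: H = 12/(N(N+1)) * sum(R_i^2/n_i) - 3(N+1)
     = 12/(15*16) * (26^2/3 + 33.5^2/4 + 33.5^2/4 + 27^2/4) - 3*16
     = 0.050000 * 968.708 - 48
     = 0.435417.
Step 4: Ties present; correction factor C = 1 - 18/(15^3 - 15) = 0.994643. Corrected H = 0.435417 / 0.994643 = 0.437762.
Step 5: Under H0, H ~ chi^2(3); p-value = 0.932336.
Step 6: alpha = 0.1. fail to reject H0.

H = 0.4378, df = 3, p = 0.932336, fail to reject H0.


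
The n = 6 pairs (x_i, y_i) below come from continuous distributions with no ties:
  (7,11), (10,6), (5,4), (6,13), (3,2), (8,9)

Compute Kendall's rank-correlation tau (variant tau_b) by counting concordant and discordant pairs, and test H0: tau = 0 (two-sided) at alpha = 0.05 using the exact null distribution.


Step 1: Enumerate the 15 unordered pairs (i,j) with i<j and classify each by sign(x_j-x_i) * sign(y_j-y_i).
  (1,2):dx=+3,dy=-5->D; (1,3):dx=-2,dy=-7->C; (1,4):dx=-1,dy=+2->D; (1,5):dx=-4,dy=-9->C
  (1,6):dx=+1,dy=-2->D; (2,3):dx=-5,dy=-2->C; (2,4):dx=-4,dy=+7->D; (2,5):dx=-7,dy=-4->C
  (2,6):dx=-2,dy=+3->D; (3,4):dx=+1,dy=+9->C; (3,5):dx=-2,dy=-2->C; (3,6):dx=+3,dy=+5->C
  (4,5):dx=-3,dy=-11->C; (4,6):dx=+2,dy=-4->D; (5,6):dx=+5,dy=+7->C
Step 2: C = 9, D = 6, total pairs = 15.
Step 3: tau = (C - D)/(n(n-1)/2) = (9 - 6)/15 = 0.200000.
Step 4: Exact two-sided p-value (enumerate n! = 720 permutations of y under H0): p = 0.719444.
Step 5: alpha = 0.05. fail to reject H0.

tau_b = 0.2000 (C=9, D=6), p = 0.719444, fail to reject H0.


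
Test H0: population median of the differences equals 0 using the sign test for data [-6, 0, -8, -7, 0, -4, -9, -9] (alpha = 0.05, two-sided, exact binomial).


Step 1: Discard zero differences. Original n = 8; n_eff = number of nonzero differences = 6.
Nonzero differences (with sign): -6, -8, -7, -4, -9, -9
Step 2: Count signs: positive = 0, negative = 6.
Step 3: Under H0: P(positive) = 0.5, so the number of positives S ~ Bin(6, 0.5).
Step 4: Two-sided exact p-value = sum of Bin(6,0.5) probabilities at or below the observed probability = 0.031250.
Step 5: alpha = 0.05. reject H0.

n_eff = 6, pos = 0, neg = 6, p = 0.031250, reject H0.


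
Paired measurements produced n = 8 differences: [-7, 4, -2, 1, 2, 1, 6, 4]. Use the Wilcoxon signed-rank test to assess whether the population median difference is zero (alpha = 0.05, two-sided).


Step 1: Drop any zero differences (none here) and take |d_i|.
|d| = [7, 4, 2, 1, 2, 1, 6, 4]
Step 2: Midrank |d_i| (ties get averaged ranks).
ranks: |7|->8, |4|->5.5, |2|->3.5, |1|->1.5, |2|->3.5, |1|->1.5, |6|->7, |4|->5.5
Step 3: Attach original signs; sum ranks with positive sign and with negative sign.
W+ = 5.5 + 1.5 + 3.5 + 1.5 + 7 + 5.5 = 24.5
W- = 8 + 3.5 = 11.5
(Check: W+ + W- = 36 should equal n(n+1)/2 = 36.)
Step 4: Test statistic W = min(W+, W-) = 11.5.
Step 5: Ties in |d|, so use the tie-corrected normal approximation.
        E[W] = n(n+1)/4 = 8*9/4 = 18.
        Tie groups: |d|=1 (t=2), |d|=2 (t=2), |d|=4 (t=2); sum(t^3 - t) = 18.
        Var[W] = n(n+1)(2n+1)/24 - sum(t^3-t)/48 = 1224/24 - 18/48 = 50.625.
        z = (W - E[W]) / sqrt(Var[W]) = (11.5 - 18) / 7.1151 = -0.9135.
        Two-sided p = 2*Phi(z) = 0.360955.
Step 6: alpha = 0.05. fail to reject H0.

W+ = 24.5, W- = 11.5, W = min = 11.5, p = 0.360955, fail to reject H0.


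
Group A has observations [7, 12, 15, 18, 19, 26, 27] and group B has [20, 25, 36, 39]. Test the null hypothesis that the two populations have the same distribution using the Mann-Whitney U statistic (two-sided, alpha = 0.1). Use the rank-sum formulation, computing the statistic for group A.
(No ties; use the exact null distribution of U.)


Step 1: Combine and sort all 11 observations; assign midranks.
sorted (value, group): (7,X), (12,X), (15,X), (18,X), (19,X), (20,Y), (25,Y), (26,X), (27,X), (36,Y), (39,Y)
ranks: 7->1, 12->2, 15->3, 18->4, 19->5, 20->6, 25->7, 26->8, 27->9, 36->10, 39->11
Step 2: Rank sum for X: R1 = 1 + 2 + 3 + 4 + 5 + 8 + 9 = 32.
Step 3: U_X = R1 - n1(n1+1)/2 = 32 - 7*8/2 = 32 - 28 = 4.
       U_Y = n1*n2 - U_X = 28 - 4 = 24.
Step 4: No ties, so the exact null distribution of U (based on enumerating the C(11,7) = 330 equally likely rank assignments) gives the two-sided p-value.
Step 5: p-value = 0.072727; compare to alpha = 0.1. reject H0.

U_X = 4, p = 0.072727, reject H0 at alpha = 0.1.


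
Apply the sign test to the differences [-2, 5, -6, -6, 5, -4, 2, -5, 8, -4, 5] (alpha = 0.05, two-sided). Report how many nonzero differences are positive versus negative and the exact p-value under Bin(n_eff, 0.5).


Step 1: Discard zero differences. Original n = 11; n_eff = number of nonzero differences = 11.
Nonzero differences (with sign): -2, +5, -6, -6, +5, -4, +2, -5, +8, -4, +5
Step 2: Count signs: positive = 5, negative = 6.
Step 3: Under H0: P(positive) = 0.5, so the number of positives S ~ Bin(11, 0.5).
Step 4: Two-sided exact p-value = sum of Bin(11,0.5) probabilities at or below the observed probability = 1.000000.
Step 5: alpha = 0.05. fail to reject H0.

n_eff = 11, pos = 5, neg = 6, p = 1.000000, fail to reject H0.


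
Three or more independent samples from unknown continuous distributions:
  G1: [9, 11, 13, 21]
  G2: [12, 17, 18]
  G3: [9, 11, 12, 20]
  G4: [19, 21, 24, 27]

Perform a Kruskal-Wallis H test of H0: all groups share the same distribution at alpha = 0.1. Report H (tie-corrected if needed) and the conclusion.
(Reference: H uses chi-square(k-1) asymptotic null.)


Step 1: Combine all N = 15 observations and assign midranks.
sorted (value, group, rank): (9,G1,1.5), (9,G3,1.5), (11,G1,3.5), (11,G3,3.5), (12,G2,5.5), (12,G3,5.5), (13,G1,7), (17,G2,8), (18,G2,9), (19,G4,10), (20,G3,11), (21,G1,12.5), (21,G4,12.5), (24,G4,14), (27,G4,15)
Step 2: Sum ranks within each group.
R_1 = 24.5 (n_1 = 4)
R_2 = 22.5 (n_2 = 3)
R_3 = 21.5 (n_3 = 4)
R_4 = 51.5 (n_4 = 4)
Step 3: H = 12/(N(N+1)) * sum(R_i^2/n_i) - 3(N+1)
     = 12/(15*16) * (24.5^2/4 + 22.5^2/3 + 21.5^2/4 + 51.5^2/4) - 3*16
     = 0.050000 * 1097.44 - 48
     = 6.871875.
Step 4: Ties present; correction factor C = 1 - 24/(15^3 - 15) = 0.992857. Corrected H = 6.871875 / 0.992857 = 6.921313.
Step 5: Under H0, H ~ chi^2(3); p-value = 0.074449.
Step 6: alpha = 0.1. reject H0.

H = 6.9213, df = 3, p = 0.074449, reject H0.


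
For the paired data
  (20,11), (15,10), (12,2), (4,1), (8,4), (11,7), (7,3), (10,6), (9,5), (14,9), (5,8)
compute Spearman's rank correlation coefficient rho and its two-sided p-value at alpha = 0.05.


Step 1: Rank x and y separately (midranks; no ties here).
rank(x): 20->11, 15->10, 12->8, 4->1, 8->4, 11->7, 7->3, 10->6, 9->5, 14->9, 5->2
rank(y): 11->11, 10->10, 2->2, 1->1, 4->4, 7->7, 3->3, 6->6, 5->5, 9->9, 8->8
Step 2: d_i = R_x(i) - R_y(i); compute d_i^2.
  (11-11)^2=0, (10-10)^2=0, (8-2)^2=36, (1-1)^2=0, (4-4)^2=0, (7-7)^2=0, (3-3)^2=0, (6-6)^2=0, (5-5)^2=0, (9-9)^2=0, (2-8)^2=36
sum(d^2) = 72.
Step 3: rho = 1 - 6*72 / (11*(11^2 - 1)) = 1 - 432/1320 = 0.672727.
Step 4: Under H0, t = rho * sqrt((n-2)/(1-rho^2)) = 2.7277 ~ t(9).
Step 5: Two-sided p-value from the t-distribution with 9 df = 0.023313.
Step 6: alpha = 0.05. reject H0.

rho = 0.6727, p = 0.023313, reject H0 at alpha = 0.05.


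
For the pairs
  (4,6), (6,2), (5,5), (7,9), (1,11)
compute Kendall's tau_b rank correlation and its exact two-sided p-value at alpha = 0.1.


Step 1: Enumerate the 10 unordered pairs (i,j) with i<j and classify each by sign(x_j-x_i) * sign(y_j-y_i).
  (1,2):dx=+2,dy=-4->D; (1,3):dx=+1,dy=-1->D; (1,4):dx=+3,dy=+3->C; (1,5):dx=-3,dy=+5->D
  (2,3):dx=-1,dy=+3->D; (2,4):dx=+1,dy=+7->C; (2,5):dx=-5,dy=+9->D; (3,4):dx=+2,dy=+4->C
  (3,5):dx=-4,dy=+6->D; (4,5):dx=-6,dy=+2->D
Step 2: C = 3, D = 7, total pairs = 10.
Step 3: tau = (C - D)/(n(n-1)/2) = (3 - 7)/10 = -0.400000.
Step 4: Exact two-sided p-value (enumerate n! = 120 permutations of y under H0): p = 0.483333.
Step 5: alpha = 0.1. fail to reject H0.

tau_b = -0.4000 (C=3, D=7), p = 0.483333, fail to reject H0.


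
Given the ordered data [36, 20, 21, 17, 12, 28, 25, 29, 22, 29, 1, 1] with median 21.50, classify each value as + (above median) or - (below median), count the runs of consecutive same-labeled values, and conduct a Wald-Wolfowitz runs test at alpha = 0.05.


Step 1: Compute median = 21.50; label A = above, B = below.
Labels in order: ABBBBAAAAABB  (n_A = 6, n_B = 6)
Step 2: Count runs R = 4.
Step 3: Under H0 (random ordering), E[R] = 2*n_A*n_B/(n_A+n_B) + 1 = 2*6*6/12 + 1 = 7.0000.
        Var[R] = 2*n_A*n_B*(2*n_A*n_B - n_A - n_B) / ((n_A+n_B)^2 * (n_A+n_B-1)) = 4320/1584 = 2.7273.
        SD[R] = 1.6514.
Step 4: Continuity-corrected z = (R + 0.5 - E[R]) / SD[R] = (4 + 0.5 - 7.0000) / 1.6514 = -1.5138.
Step 5: Two-sided p-value via normal approximation = 2*(1 - Phi(|z|)) = 0.130070.
Step 6: alpha = 0.05. fail to reject H0.

R = 4, z = -1.5138, p = 0.130070, fail to reject H0.


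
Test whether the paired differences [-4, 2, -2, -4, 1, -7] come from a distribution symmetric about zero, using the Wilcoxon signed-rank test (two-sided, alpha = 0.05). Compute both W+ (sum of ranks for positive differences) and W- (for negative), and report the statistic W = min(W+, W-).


Step 1: Drop any zero differences (none here) and take |d_i|.
|d| = [4, 2, 2, 4, 1, 7]
Step 2: Midrank |d_i| (ties get averaged ranks).
ranks: |4|->4.5, |2|->2.5, |2|->2.5, |4|->4.5, |1|->1, |7|->6
Step 3: Attach original signs; sum ranks with positive sign and with negative sign.
W+ = 2.5 + 1 = 3.5
W- = 4.5 + 2.5 + 4.5 + 6 = 17.5
(Check: W+ + W- = 21 should equal n(n+1)/2 = 21.)
Step 4: Test statistic W = min(W+, W-) = 3.5.
Step 5: Ties in |d|, so use the tie-corrected normal approximation.
        E[W] = n(n+1)/4 = 6*7/4 = 10.5.
        Tie groups: |d|=2 (t=2), |d|=4 (t=2); sum(t^3 - t) = 12.
        Var[W] = n(n+1)(2n+1)/24 - sum(t^3-t)/48 = 546/24 - 12/48 = 22.5.
        z = (W - E[W]) / sqrt(Var[W]) = (3.5 - 10.5) / 4.7434 = -1.4757.
        Two-sided p = 2*Phi(z) = 0.140017.
Step 6: alpha = 0.05. fail to reject H0.

W+ = 3.5, W- = 17.5, W = min = 3.5, p = 0.140017, fail to reject H0.


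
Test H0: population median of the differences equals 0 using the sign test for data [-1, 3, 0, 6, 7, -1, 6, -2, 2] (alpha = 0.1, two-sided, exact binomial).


Step 1: Discard zero differences. Original n = 9; n_eff = number of nonzero differences = 8.
Nonzero differences (with sign): -1, +3, +6, +7, -1, +6, -2, +2
Step 2: Count signs: positive = 5, negative = 3.
Step 3: Under H0: P(positive) = 0.5, so the number of positives S ~ Bin(8, 0.5).
Step 4: Two-sided exact p-value = sum of Bin(8,0.5) probabilities at or below the observed probability = 0.726562.
Step 5: alpha = 0.1. fail to reject H0.

n_eff = 8, pos = 5, neg = 3, p = 0.726562, fail to reject H0.


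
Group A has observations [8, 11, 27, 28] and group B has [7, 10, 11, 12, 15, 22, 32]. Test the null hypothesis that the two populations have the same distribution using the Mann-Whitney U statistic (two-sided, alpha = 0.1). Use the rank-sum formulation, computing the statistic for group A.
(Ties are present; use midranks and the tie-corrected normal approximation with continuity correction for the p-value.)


Step 1: Combine and sort all 11 observations; assign midranks.
sorted (value, group): (7,Y), (8,X), (10,Y), (11,X), (11,Y), (12,Y), (15,Y), (22,Y), (27,X), (28,X), (32,Y)
ranks: 7->1, 8->2, 10->3, 11->4.5, 11->4.5, 12->6, 15->7, 22->8, 27->9, 28->10, 32->11
Step 2: Rank sum for X: R1 = 2 + 4.5 + 9 + 10 = 25.5.
Step 3: U_X = R1 - n1(n1+1)/2 = 25.5 - 4*5/2 = 25.5 - 10 = 15.5.
       U_Y = n1*n2 - U_X = 28 - 15.5 = 12.5.
Step 4: Ties are present, so use the tie-corrected normal approximation (with continuity correction) for the p-value.
Step 5: p-value = 0.849769; compare to alpha = 0.1. fail to reject H0.

U_X = 15.5, p = 0.849769, fail to reject H0 at alpha = 0.1.


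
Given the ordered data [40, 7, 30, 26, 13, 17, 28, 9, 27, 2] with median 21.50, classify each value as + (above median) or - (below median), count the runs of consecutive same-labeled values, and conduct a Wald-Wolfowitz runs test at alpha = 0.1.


Step 1: Compute median = 21.50; label A = above, B = below.
Labels in order: ABAABBABAB  (n_A = 5, n_B = 5)
Step 2: Count runs R = 8.
Step 3: Under H0 (random ordering), E[R] = 2*n_A*n_B/(n_A+n_B) + 1 = 2*5*5/10 + 1 = 6.0000.
        Var[R] = 2*n_A*n_B*(2*n_A*n_B - n_A - n_B) / ((n_A+n_B)^2 * (n_A+n_B-1)) = 2000/900 = 2.2222.
        SD[R] = 1.4907.
Step 4: Continuity-corrected z = (R - 0.5 - E[R]) / SD[R] = (8 - 0.5 - 6.0000) / 1.4907 = 1.0062.
Step 5: Two-sided p-value via normal approximation = 2*(1 - Phi(|z|)) = 0.314305.
Step 6: alpha = 0.1. fail to reject H0.

R = 8, z = 1.0062, p = 0.314305, fail to reject H0.


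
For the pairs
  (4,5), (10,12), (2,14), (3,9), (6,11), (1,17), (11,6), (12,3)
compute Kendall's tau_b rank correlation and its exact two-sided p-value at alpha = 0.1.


Step 1: Enumerate the 28 unordered pairs (i,j) with i<j and classify each by sign(x_j-x_i) * sign(y_j-y_i).
  (1,2):dx=+6,dy=+7->C; (1,3):dx=-2,dy=+9->D; (1,4):dx=-1,dy=+4->D; (1,5):dx=+2,dy=+6->C
  (1,6):dx=-3,dy=+12->D; (1,7):dx=+7,dy=+1->C; (1,8):dx=+8,dy=-2->D; (2,3):dx=-8,dy=+2->D
  (2,4):dx=-7,dy=-3->C; (2,5):dx=-4,dy=-1->C; (2,6):dx=-9,dy=+5->D; (2,7):dx=+1,dy=-6->D
  (2,8):dx=+2,dy=-9->D; (3,4):dx=+1,dy=-5->D; (3,5):dx=+4,dy=-3->D; (3,6):dx=-1,dy=+3->D
  (3,7):dx=+9,dy=-8->D; (3,8):dx=+10,dy=-11->D; (4,5):dx=+3,dy=+2->C; (4,6):dx=-2,dy=+8->D
  (4,7):dx=+8,dy=-3->D; (4,8):dx=+9,dy=-6->D; (5,6):dx=-5,dy=+6->D; (5,7):dx=+5,dy=-5->D
  (5,8):dx=+6,dy=-8->D; (6,7):dx=+10,dy=-11->D; (6,8):dx=+11,dy=-14->D; (7,8):dx=+1,dy=-3->D
Step 2: C = 6, D = 22, total pairs = 28.
Step 3: tau = (C - D)/(n(n-1)/2) = (6 - 22)/28 = -0.571429.
Step 4: Exact two-sided p-value (enumerate n! = 40320 permutations of y under H0): p = 0.061012.
Step 5: alpha = 0.1. reject H0.

tau_b = -0.5714 (C=6, D=22), p = 0.061012, reject H0.


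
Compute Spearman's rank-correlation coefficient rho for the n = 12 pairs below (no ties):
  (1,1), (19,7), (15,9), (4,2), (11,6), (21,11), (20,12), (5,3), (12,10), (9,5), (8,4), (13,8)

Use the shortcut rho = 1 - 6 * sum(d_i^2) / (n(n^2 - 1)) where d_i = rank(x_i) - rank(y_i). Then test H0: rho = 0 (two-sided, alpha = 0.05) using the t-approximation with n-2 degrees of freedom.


Step 1: Rank x and y separately (midranks; no ties here).
rank(x): 1->1, 19->10, 15->9, 4->2, 11->6, 21->12, 20->11, 5->3, 12->7, 9->5, 8->4, 13->8
rank(y): 1->1, 7->7, 9->9, 2->2, 6->6, 11->11, 12->12, 3->3, 10->10, 5->5, 4->4, 8->8
Step 2: d_i = R_x(i) - R_y(i); compute d_i^2.
  (1-1)^2=0, (10-7)^2=9, (9-9)^2=0, (2-2)^2=0, (6-6)^2=0, (12-11)^2=1, (11-12)^2=1, (3-3)^2=0, (7-10)^2=9, (5-5)^2=0, (4-4)^2=0, (8-8)^2=0
sum(d^2) = 20.
Step 3: rho = 1 - 6*20 / (12*(12^2 - 1)) = 1 - 120/1716 = 0.930070.
Step 4: Under H0, t = rho * sqrt((n-2)/(1-rho^2)) = 8.0057 ~ t(10).
Step 5: Two-sided p-value from the t-distribution with 10 df = 0.000012.
Step 6: alpha = 0.05. reject H0.

rho = 0.9301, p = 0.000012, reject H0 at alpha = 0.05.


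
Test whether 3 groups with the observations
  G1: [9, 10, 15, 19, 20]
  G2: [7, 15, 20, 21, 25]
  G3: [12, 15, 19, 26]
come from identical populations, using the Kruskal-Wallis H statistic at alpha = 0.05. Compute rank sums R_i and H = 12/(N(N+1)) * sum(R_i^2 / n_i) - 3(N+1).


Step 1: Combine all N = 14 observations and assign midranks.
sorted (value, group, rank): (7,G2,1), (9,G1,2), (10,G1,3), (12,G3,4), (15,G1,6), (15,G2,6), (15,G3,6), (19,G1,8.5), (19,G3,8.5), (20,G1,10.5), (20,G2,10.5), (21,G2,12), (25,G2,13), (26,G3,14)
Step 2: Sum ranks within each group.
R_1 = 30 (n_1 = 5)
R_2 = 42.5 (n_2 = 5)
R_3 = 32.5 (n_3 = 4)
Step 3: H = 12/(N(N+1)) * sum(R_i^2/n_i) - 3(N+1)
     = 12/(14*15) * (30^2/5 + 42.5^2/5 + 32.5^2/4) - 3*15
     = 0.057143 * 805.312 - 45
     = 1.017857.
Step 4: Ties present; correction factor C = 1 - 36/(14^3 - 14) = 0.986813. Corrected H = 1.017857 / 0.986813 = 1.031459.
Step 5: Under H0, H ~ chi^2(2); p-value = 0.597065.
Step 6: alpha = 0.05. fail to reject H0.

H = 1.0315, df = 2, p = 0.597065, fail to reject H0.


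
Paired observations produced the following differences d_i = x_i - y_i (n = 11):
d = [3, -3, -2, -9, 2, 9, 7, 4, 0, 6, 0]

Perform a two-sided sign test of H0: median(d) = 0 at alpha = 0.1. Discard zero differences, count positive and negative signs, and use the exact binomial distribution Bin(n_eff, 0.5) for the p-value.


Step 1: Discard zero differences. Original n = 11; n_eff = number of nonzero differences = 9.
Nonzero differences (with sign): +3, -3, -2, -9, +2, +9, +7, +4, +6
Step 2: Count signs: positive = 6, negative = 3.
Step 3: Under H0: P(positive) = 0.5, so the number of positives S ~ Bin(9, 0.5).
Step 4: Two-sided exact p-value = sum of Bin(9,0.5) probabilities at or below the observed probability = 0.507812.
Step 5: alpha = 0.1. fail to reject H0.

n_eff = 9, pos = 6, neg = 3, p = 0.507812, fail to reject H0.


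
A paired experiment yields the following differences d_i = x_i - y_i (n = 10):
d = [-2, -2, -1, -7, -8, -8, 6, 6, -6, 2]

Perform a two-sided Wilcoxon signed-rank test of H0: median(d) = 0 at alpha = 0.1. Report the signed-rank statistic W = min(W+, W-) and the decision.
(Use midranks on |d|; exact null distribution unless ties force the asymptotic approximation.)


Step 1: Drop any zero differences (none here) and take |d_i|.
|d| = [2, 2, 1, 7, 8, 8, 6, 6, 6, 2]
Step 2: Midrank |d_i| (ties get averaged ranks).
ranks: |2|->3, |2|->3, |1|->1, |7|->8, |8|->9.5, |8|->9.5, |6|->6, |6|->6, |6|->6, |2|->3
Step 3: Attach original signs; sum ranks with positive sign and with negative sign.
W+ = 6 + 6 + 3 = 15
W- = 3 + 3 + 1 + 8 + 9.5 + 9.5 + 6 = 40
(Check: W+ + W- = 55 should equal n(n+1)/2 = 55.)
Step 4: Test statistic W = min(W+, W-) = 15.
Step 5: Ties in |d|, so use the tie-corrected normal approximation.
        E[W] = n(n+1)/4 = 10*11/4 = 27.5.
        Tie groups: |d|=2 (t=3), |d|=6 (t=3), |d|=8 (t=2); sum(t^3 - t) = 54.
        Var[W] = n(n+1)(2n+1)/24 - sum(t^3-t)/48 = 2310/24 - 54/48 = 95.125.
        z = (W - E[W]) / sqrt(Var[W]) = (15 - 27.5) / 9.7532 = -1.2816.
        Two-sided p = 2*Phi(z) = 0.199972.
Step 6: alpha = 0.1. fail to reject H0.

W+ = 15, W- = 40, W = min = 15, p = 0.199972, fail to reject H0.


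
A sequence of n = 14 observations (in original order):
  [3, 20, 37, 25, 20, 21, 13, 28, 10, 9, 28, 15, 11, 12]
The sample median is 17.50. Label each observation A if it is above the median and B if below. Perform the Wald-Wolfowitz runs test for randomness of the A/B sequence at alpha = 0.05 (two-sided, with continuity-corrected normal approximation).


Step 1: Compute median = 17.50; label A = above, B = below.
Labels in order: BAAAAABABBABBB  (n_A = 7, n_B = 7)
Step 2: Count runs R = 7.
Step 3: Under H0 (random ordering), E[R] = 2*n_A*n_B/(n_A+n_B) + 1 = 2*7*7/14 + 1 = 8.0000.
        Var[R] = 2*n_A*n_B*(2*n_A*n_B - n_A - n_B) / ((n_A+n_B)^2 * (n_A+n_B-1)) = 8232/2548 = 3.2308.
        SD[R] = 1.7974.
Step 4: Continuity-corrected z = (R + 0.5 - E[R]) / SD[R] = (7 + 0.5 - 8.0000) / 1.7974 = -0.2782.
Step 5: Two-sided p-value via normal approximation = 2*(1 - Phi(|z|)) = 0.780879.
Step 6: alpha = 0.05. fail to reject H0.

R = 7, z = -0.2782, p = 0.780879, fail to reject H0.


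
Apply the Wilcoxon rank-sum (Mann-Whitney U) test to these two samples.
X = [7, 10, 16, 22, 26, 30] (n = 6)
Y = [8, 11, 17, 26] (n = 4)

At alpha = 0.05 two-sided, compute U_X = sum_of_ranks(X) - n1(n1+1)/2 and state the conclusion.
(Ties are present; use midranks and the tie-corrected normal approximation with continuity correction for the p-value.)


Step 1: Combine and sort all 10 observations; assign midranks.
sorted (value, group): (7,X), (8,Y), (10,X), (11,Y), (16,X), (17,Y), (22,X), (26,X), (26,Y), (30,X)
ranks: 7->1, 8->2, 10->3, 11->4, 16->5, 17->6, 22->7, 26->8.5, 26->8.5, 30->10
Step 2: Rank sum for X: R1 = 1 + 3 + 5 + 7 + 8.5 + 10 = 34.5.
Step 3: U_X = R1 - n1(n1+1)/2 = 34.5 - 6*7/2 = 34.5 - 21 = 13.5.
       U_Y = n1*n2 - U_X = 24 - 13.5 = 10.5.
Step 4: Ties are present, so use the tie-corrected normal approximation (with continuity correction) for the p-value.
Step 5: p-value = 0.830664; compare to alpha = 0.05. fail to reject H0.

U_X = 13.5, p = 0.830664, fail to reject H0 at alpha = 0.05.


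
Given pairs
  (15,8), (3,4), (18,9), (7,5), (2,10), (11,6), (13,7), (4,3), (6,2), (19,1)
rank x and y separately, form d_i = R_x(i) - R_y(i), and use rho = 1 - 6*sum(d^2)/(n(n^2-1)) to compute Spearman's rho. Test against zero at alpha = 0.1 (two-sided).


Step 1: Rank x and y separately (midranks; no ties here).
rank(x): 15->8, 3->2, 18->9, 7->5, 2->1, 11->6, 13->7, 4->3, 6->4, 19->10
rank(y): 8->8, 4->4, 9->9, 5->5, 10->10, 6->6, 7->7, 3->3, 2->2, 1->1
Step 2: d_i = R_x(i) - R_y(i); compute d_i^2.
  (8-8)^2=0, (2-4)^2=4, (9-9)^2=0, (5-5)^2=0, (1-10)^2=81, (6-6)^2=0, (7-7)^2=0, (3-3)^2=0, (4-2)^2=4, (10-1)^2=81
sum(d^2) = 170.
Step 3: rho = 1 - 6*170 / (10*(10^2 - 1)) = 1 - 1020/990 = -0.030303.
Step 4: Under H0, t = rho * sqrt((n-2)/(1-rho^2)) = -0.0857 ~ t(8).
Step 5: Two-sided p-value from the t-distribution with 8 df = 0.933773.
Step 6: alpha = 0.1. fail to reject H0.

rho = -0.0303, p = 0.933773, fail to reject H0 at alpha = 0.1.
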